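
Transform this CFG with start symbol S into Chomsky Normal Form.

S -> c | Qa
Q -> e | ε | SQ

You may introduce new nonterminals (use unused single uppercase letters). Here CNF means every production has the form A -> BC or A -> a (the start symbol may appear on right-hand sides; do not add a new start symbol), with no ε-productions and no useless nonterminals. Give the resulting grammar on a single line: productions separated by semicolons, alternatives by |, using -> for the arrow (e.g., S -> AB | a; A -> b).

Nullable: {Q}; after ε-elimination: S -> a | c | Qa; Q -> S | e | SQ.
After unit-elimination: S -> a | c | Qa; Q -> a | c | e | Qa | SQ.
TERM: introduce A -> a and substitute in every rule of length ≥2.

S -> a | c | QA; A -> a; Q -> a | c | e | QA | SQ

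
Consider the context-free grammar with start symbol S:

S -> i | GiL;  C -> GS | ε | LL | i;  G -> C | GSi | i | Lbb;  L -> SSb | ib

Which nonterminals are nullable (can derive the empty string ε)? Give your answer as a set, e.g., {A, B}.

{C, G}

Directly nullable (have an ε-rule): {C}.
G is nullable via G -> C (every symbol on the right is already known nullable).
Not nullable: L, S — each has a terminal in every rule's right-hand side or depends on a non-nullable symbol.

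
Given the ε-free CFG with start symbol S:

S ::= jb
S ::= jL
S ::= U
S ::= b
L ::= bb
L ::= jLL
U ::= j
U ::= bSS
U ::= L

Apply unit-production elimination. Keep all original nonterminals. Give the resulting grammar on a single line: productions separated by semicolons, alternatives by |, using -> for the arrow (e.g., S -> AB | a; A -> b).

Unit productions: S->U, U->L.
Unit pairs (A ⇒* B via units): (S,L), (S,U), (U,L).
S: inherits non-unit rules of {L, S, U} → b | bSS | bb | j | jL | jLL | jb.
L: inherits non-unit rules of {L} → bb | jLL.
U: inherits non-unit rules of {L, U} → bSS | bb | j | jLL.

S -> b | j | bb | jL | jb | bSS | jLL; L -> bb | jLL; U -> j | bb | bSS | jLL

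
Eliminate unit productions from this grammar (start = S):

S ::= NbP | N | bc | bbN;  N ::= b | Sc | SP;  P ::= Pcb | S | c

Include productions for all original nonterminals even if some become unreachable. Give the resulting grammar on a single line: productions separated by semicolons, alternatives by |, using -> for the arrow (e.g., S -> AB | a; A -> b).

S -> b | SP | Sc | bc | NbP | bbN; N -> b | SP | Sc; P -> b | c | SP | Sc | bc | NbP | Pcb | bbN

Unit productions: P->S, S->N.
Unit pairs (A ⇒* B via units): (P,N), (P,S), (S,N).
S: inherits non-unit rules of {N, S} → NbP | SP | Sc | b | bbN | bc.
N: inherits non-unit rules of {N} → SP | Sc | b.
P: inherits non-unit rules of {N, P, S} → NbP | Pcb | SP | Sc | b | bbN | bc | c.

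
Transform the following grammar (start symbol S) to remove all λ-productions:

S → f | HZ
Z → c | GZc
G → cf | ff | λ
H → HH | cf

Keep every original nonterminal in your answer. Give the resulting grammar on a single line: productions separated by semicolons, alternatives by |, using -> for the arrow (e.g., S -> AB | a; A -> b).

Nullable set: {G}.
Drop G -> λ.
Z -> GZc: G nullable, giving GZc | Zc.
Unchanged (no nullable symbols): S -> HZ; S -> f; G -> cf; G -> ff; H -> HH; H -> cf; Z -> c.

S -> f | HZ; G -> cf | ff; H -> HH | cf; Z -> c | Zc | GZc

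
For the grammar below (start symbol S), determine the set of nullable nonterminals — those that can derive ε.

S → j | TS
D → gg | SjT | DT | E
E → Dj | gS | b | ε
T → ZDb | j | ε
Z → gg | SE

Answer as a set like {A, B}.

Directly nullable (have an ε-rule): {E, T}.
D is nullable via D -> E (every symbol on the right is already known nullable).
Not nullable: S, Z — each has a terminal in every rule's right-hand side or depends on a non-nullable symbol.

{D, E, T}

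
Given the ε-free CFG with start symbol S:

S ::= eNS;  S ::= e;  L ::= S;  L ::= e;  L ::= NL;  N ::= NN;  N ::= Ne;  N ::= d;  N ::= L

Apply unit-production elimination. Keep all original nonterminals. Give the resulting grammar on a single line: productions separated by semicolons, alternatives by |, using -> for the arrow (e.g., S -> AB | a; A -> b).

Unit productions: L->S, N->L.
Unit pairs (A ⇒* B via units): (L,S), (N,L), (N,S).
S: inherits non-unit rules of {S} → e | eNS.
L: inherits non-unit rules of {L, S} → NL | e | eNS.
N: inherits non-unit rules of {L, N, S} → NL | NN | Ne | d | e | eNS.

S -> e | eNS; L -> e | NL | eNS; N -> d | e | NL | NN | Ne | eNS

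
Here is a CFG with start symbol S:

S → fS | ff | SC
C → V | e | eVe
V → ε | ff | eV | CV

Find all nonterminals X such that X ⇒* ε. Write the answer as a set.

{C, V}

Directly nullable (have an ε-rule): {V}.
C is nullable via C -> V (every symbol on the right is already known nullable).
Not nullable: S — each has a terminal in every rule's right-hand side or depends on a non-nullable symbol.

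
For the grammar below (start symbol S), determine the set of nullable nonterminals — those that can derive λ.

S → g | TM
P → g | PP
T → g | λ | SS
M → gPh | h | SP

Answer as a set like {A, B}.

Directly nullable (have an ε-rule): {T}.
Not nullable: M, P, S — each has a terminal in every rule's right-hand side or depends on a non-nullable symbol.

{T}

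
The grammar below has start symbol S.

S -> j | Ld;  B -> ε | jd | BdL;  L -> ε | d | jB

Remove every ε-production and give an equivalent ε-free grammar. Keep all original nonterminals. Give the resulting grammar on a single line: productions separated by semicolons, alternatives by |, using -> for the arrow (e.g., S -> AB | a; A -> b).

S -> d | j | Ld; B -> d | Bd | dL | jd | BdL; L -> d | j | jB

Nullable set: {B, L}.
S -> Ld: L nullable, giving Ld | d.
Drop B -> ε.
B -> BdL: B, L nullable, giving Bd | BdL | d | dL.
Drop L -> ε.
L -> jB: B nullable, giving j | jB.
Unchanged (no nullable symbols): S -> j; B -> jd; L -> d.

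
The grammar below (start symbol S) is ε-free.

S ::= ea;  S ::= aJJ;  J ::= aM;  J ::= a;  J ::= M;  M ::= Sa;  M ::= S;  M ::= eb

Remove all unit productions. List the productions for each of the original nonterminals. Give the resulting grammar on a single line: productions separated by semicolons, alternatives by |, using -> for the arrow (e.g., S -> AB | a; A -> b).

S -> ea | aJJ; J -> a | Sa | aM | ea | eb | aJJ; M -> Sa | ea | eb | aJJ

Unit productions: J->M, M->S.
Unit pairs (A ⇒* B via units): (J,M), (J,S), (M,S).
S: inherits non-unit rules of {S} → aJJ | ea.
J: inherits non-unit rules of {J, M, S} → Sa | a | aJJ | aM | ea | eb.
M: inherits non-unit rules of {M, S} → Sa | aJJ | ea | eb.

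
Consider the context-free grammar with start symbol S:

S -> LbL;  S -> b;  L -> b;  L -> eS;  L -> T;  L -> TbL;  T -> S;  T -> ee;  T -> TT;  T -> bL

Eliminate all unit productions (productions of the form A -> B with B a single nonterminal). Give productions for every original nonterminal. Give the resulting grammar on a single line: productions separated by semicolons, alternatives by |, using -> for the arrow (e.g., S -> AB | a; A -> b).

S -> b | LbL; L -> b | TT | bL | eS | ee | LbL | TbL; T -> b | TT | bL | ee | LbL

Unit productions: L->T, T->S.
Unit pairs (A ⇒* B via units): (L,S), (L,T), (T,S).
S: inherits non-unit rules of {S} → LbL | b.
L: inherits non-unit rules of {L, S, T} → LbL | TT | TbL | b | bL | eS | ee.
T: inherits non-unit rules of {S, T} → LbL | TT | b | bL | ee.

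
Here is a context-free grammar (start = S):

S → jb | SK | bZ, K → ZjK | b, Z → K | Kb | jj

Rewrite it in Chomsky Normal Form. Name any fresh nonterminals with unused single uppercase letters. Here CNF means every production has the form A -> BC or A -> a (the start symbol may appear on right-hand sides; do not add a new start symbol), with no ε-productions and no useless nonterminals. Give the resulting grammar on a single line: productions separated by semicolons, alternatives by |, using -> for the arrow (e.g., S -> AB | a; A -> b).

No ε-productions.
After unit-elimination: S -> SK | bZ | jb; K -> b | ZjK; Z -> b | Kb | jj | ZjK.
TERM: introduce B -> b, A -> j and substitute in every rule of length ≥2.
BIN: K -> ZAK becomes K -> ZC, C -> AK; Z -> ZAK becomes Z -> ZD, D -> AK.

S -> AB | BZ | SK; A -> j; B -> b; C -> AK; D -> AK; K -> b | ZC; Z -> b | AA | KB | ZD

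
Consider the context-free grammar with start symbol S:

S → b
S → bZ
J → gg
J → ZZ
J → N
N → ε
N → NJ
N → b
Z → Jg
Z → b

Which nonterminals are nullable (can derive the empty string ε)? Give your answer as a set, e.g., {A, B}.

Directly nullable (have an ε-rule): {N}.
J is nullable via J -> N (every symbol on the right is already known nullable).
Not nullable: S, Z — each has a terminal in every rule's right-hand side or depends on a non-nullable symbol.

{J, N}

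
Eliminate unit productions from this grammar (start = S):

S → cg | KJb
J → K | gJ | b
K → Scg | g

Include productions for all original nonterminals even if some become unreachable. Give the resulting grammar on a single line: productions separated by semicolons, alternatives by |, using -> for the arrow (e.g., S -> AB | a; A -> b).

S -> cg | KJb; J -> b | g | gJ | Scg; K -> g | Scg

Unit productions: J->K.
Unit pairs (A ⇒* B via units): (J,K).
S: inherits non-unit rules of {S} → KJb | cg.
J: inherits non-unit rules of {J, K} → Scg | b | g | gJ.
K: inherits non-unit rules of {K} → Scg | g.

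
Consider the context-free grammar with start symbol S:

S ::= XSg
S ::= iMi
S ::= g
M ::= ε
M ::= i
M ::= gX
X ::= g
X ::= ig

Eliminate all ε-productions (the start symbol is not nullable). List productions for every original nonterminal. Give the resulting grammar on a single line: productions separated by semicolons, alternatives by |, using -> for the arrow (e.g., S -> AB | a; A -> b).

S -> g | ii | XSg | iMi; M -> i | gX; X -> g | ig

Nullable set: {M}.
S -> iMi: M nullable, giving iMi | ii.
Drop M -> ε.
Unchanged (no nullable symbols): S -> XSg; S -> g; M -> gX; M -> i; X -> g; X -> ig.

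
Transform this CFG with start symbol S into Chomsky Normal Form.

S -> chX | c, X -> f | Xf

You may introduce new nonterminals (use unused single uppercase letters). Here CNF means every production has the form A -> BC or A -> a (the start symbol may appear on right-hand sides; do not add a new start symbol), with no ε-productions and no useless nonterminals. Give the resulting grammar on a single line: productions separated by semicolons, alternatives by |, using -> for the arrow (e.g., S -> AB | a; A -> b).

S -> c | AD; A -> c; B -> h; C -> f; D -> BX; X -> f | XC

No ε-productions.
No unit productions to eliminate.
TERM: introduce A -> c, C -> f, B -> h and substitute in every rule of length ≥2.
BIN: S -> ABX becomes S -> AD, D -> BX.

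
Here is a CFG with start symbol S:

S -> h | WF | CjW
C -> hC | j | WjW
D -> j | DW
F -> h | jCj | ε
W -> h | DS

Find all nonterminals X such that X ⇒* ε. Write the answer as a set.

{F}

Directly nullable (have an ε-rule): {F}.
Not nullable: C, D, S, W — each has a terminal in every rule's right-hand side or depends on a non-nullable symbol.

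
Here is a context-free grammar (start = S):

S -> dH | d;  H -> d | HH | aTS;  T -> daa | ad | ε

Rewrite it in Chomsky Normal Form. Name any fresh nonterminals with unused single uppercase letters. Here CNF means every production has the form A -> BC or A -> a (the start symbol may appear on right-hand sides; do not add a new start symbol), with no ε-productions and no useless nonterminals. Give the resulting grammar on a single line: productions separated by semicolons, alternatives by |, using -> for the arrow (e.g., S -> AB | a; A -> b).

Nullable: {T}; after ε-elimination: S -> d | dH; H -> d | HH | aS | aTS; T -> ad | daa.
No unit productions to eliminate.
TERM: introduce A -> a, B -> d and substitute in every rule of length ≥2.
BIN: H -> ATS becomes H -> AC, C -> TS; T -> BAA becomes T -> BD, D -> AA.

S -> d | BH; A -> a; B -> d; C -> TS; D -> AA; H -> d | AC | AS | HH; T -> AB | BD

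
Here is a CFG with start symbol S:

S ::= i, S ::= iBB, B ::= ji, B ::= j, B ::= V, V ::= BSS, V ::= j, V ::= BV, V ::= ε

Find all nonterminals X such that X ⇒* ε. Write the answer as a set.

{B, V}

Directly nullable (have an ε-rule): {V}.
B is nullable via B -> V (every symbol on the right is already known nullable).
Not nullable: S — each has a terminal in every rule's right-hand side or depends on a non-nullable symbol.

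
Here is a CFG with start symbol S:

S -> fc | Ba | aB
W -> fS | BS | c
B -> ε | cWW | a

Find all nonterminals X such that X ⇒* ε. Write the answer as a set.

Directly nullable (have an ε-rule): {B}.
Not nullable: S, W — each has a terminal in every rule's right-hand side or depends on a non-nullable symbol.

{B}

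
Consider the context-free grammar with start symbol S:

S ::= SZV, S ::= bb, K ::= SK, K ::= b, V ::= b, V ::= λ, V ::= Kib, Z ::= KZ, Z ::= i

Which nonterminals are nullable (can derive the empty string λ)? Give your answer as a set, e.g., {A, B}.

Directly nullable (have an ε-rule): {V}.
Not nullable: K, S, Z — each has a terminal in every rule's right-hand side or depends on a non-nullable symbol.

{V}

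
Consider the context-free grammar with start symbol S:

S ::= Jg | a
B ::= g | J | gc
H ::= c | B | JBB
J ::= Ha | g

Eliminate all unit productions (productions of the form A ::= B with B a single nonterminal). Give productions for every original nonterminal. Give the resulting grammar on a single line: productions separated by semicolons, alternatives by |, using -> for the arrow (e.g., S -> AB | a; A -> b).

Unit productions: B->J, H->B.
Unit pairs (A ⇒* B via units): (B,J), (H,B), (H,J).
S: inherits non-unit rules of {S} → Jg | a.
B: inherits non-unit rules of {B, J} → Ha | g | gc.
H: inherits non-unit rules of {B, H, J} → Ha | JBB | c | g | gc.
J: inherits non-unit rules of {J} → Ha | g.

S -> a | Jg; B -> g | Ha | gc; H -> c | g | Ha | gc | JBB; J -> g | Ha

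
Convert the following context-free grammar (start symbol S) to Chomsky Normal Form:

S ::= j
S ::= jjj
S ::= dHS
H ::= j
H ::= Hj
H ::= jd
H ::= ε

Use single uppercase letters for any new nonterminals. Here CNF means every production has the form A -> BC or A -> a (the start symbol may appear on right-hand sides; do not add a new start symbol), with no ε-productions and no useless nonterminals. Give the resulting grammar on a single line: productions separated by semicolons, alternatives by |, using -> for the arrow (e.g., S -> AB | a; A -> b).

Nullable: {H}; after ε-elimination: S -> j | dS | dHS | jjj; H -> j | Hj | jd.
No unit productions to eliminate.
TERM: introduce B -> d, A -> j and substitute in every rule of length ≥2.
BIN: S -> AAA becomes S -> AC, C -> AA; S -> BHS becomes S -> BD, D -> HS.

S -> j | AC | BD | BS; A -> j; B -> d; C -> AA; D -> HS; H -> j | AB | HA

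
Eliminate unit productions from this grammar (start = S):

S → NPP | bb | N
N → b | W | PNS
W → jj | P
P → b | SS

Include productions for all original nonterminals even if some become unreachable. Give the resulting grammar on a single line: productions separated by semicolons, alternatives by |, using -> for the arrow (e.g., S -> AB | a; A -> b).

Unit productions: N->W, S->N, W->P.
Unit pairs (A ⇒* B via units): (N,P), (N,W), (S,N), (S,P), (S,W), (W,P).
S: inherits non-unit rules of {N, P, S, W} → NPP | PNS | SS | b | bb | jj.
N: inherits non-unit rules of {N, P, W} → PNS | SS | b | jj.
P: inherits non-unit rules of {P} → SS | b.
W: inherits non-unit rules of {P, W} → SS | b | jj.

S -> b | SS | bb | jj | NPP | PNS; N -> b | SS | jj | PNS; P -> b | SS; W -> b | SS | jj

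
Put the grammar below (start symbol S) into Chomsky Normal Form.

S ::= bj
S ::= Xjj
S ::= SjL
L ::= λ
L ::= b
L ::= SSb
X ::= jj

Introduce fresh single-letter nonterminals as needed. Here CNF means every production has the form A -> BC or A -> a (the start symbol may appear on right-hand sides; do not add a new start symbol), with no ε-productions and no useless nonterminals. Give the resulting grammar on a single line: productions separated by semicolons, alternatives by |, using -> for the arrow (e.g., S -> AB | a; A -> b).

S -> AB | SB | SD | XE; A -> b; B -> j; C -> SA; D -> BL; E -> BB; L -> b | SC; X -> BB

Nullable: {L}; after ε-elimination: S -> Sj | bj | SjL | Xjj; L -> b | SSb; X -> jj.
No unit productions to eliminate.
TERM: introduce A -> b, B -> j and substitute in every rule of length ≥2.
BIN: L -> SSA becomes L -> SC, C -> SA; S -> SBL becomes S -> SD, D -> BL; S -> XBB becomes S -> XE, E -> BB.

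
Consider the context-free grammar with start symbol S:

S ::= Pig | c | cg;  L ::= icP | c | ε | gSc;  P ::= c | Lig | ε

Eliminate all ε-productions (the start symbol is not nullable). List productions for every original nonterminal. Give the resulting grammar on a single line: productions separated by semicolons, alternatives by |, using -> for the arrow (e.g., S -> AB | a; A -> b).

Nullable set: {L, P}.
S -> Pig: P nullable, giving Pig | ig.
Drop L -> ε.
L -> icP: P nullable, giving ic | icP.
Drop P -> ε.
P -> Lig: L nullable, giving Lig | ig.
Unchanged (no nullable symbols): S -> c; S -> cg; L -> c; L -> gSc; P -> c.

S -> c | cg | ig | Pig; L -> c | ic | gSc | icP; P -> c | ig | Lig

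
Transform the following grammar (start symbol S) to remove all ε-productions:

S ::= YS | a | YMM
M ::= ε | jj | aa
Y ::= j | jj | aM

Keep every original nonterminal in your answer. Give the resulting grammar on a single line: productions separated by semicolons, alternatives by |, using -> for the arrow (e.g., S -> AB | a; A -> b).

Nullable set: {M}.
S -> YMM: M, M nullable, giving Y | YM | YMM.
Drop M -> ε.
Y -> aM: M nullable, giving a | aM.
Unchanged (no nullable symbols): S -> YS; S -> a; M -> aa; M -> jj; Y -> j; Y -> jj.

S -> Y | a | YM | YS | YMM; M -> aa | jj; Y -> a | j | aM | jj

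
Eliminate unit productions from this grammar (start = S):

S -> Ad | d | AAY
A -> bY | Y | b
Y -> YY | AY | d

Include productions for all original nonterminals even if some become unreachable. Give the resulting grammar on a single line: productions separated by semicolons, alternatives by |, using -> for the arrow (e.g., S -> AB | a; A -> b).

Unit productions: A->Y.
Unit pairs (A ⇒* B via units): (A,Y).
S: inherits non-unit rules of {S} → AAY | Ad | d.
A: inherits non-unit rules of {A, Y} → AY | YY | b | bY | d.
Y: inherits non-unit rules of {Y} → AY | YY | d.

S -> d | Ad | AAY; A -> b | d | AY | YY | bY; Y -> d | AY | YY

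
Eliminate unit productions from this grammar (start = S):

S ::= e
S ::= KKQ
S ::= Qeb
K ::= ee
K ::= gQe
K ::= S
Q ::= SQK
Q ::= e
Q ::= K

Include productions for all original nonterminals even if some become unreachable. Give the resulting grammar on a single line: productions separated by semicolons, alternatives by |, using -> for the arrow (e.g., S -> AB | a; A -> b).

S -> e | KKQ | Qeb; K -> e | ee | KKQ | Qeb | gQe; Q -> e | ee | KKQ | Qeb | SQK | gQe

Unit productions: K->S, Q->K.
Unit pairs (A ⇒* B via units): (K,S), (Q,K), (Q,S).
S: inherits non-unit rules of {S} → KKQ | Qeb | e.
K: inherits non-unit rules of {K, S} → KKQ | Qeb | e | ee | gQe.
Q: inherits non-unit rules of {K, Q, S} → KKQ | Qeb | SQK | e | ee | gQe.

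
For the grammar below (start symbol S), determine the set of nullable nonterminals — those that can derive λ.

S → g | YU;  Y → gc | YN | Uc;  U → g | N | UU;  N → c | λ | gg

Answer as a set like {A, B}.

Directly nullable (have an ε-rule): {N}.
U is nullable via U -> N (every symbol on the right is already known nullable).
Not nullable: S, Y — each has a terminal in every rule's right-hand side or depends on a non-nullable symbol.

{N, U}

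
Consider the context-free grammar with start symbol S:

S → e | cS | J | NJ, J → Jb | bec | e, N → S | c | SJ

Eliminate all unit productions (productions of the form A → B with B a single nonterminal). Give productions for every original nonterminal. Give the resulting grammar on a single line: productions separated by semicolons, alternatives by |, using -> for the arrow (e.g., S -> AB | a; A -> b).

S -> e | Jb | NJ | cS | bec; J -> e | Jb | bec; N -> c | e | Jb | NJ | SJ | cS | bec

Unit productions: N->S, S->J.
Unit pairs (A ⇒* B via units): (N,J), (N,S), (S,J).
S: inherits non-unit rules of {J, S} → Jb | NJ | bec | cS | e.
J: inherits non-unit rules of {J} → Jb | bec | e.
N: inherits non-unit rules of {J, N, S} → Jb | NJ | SJ | bec | c | cS | e.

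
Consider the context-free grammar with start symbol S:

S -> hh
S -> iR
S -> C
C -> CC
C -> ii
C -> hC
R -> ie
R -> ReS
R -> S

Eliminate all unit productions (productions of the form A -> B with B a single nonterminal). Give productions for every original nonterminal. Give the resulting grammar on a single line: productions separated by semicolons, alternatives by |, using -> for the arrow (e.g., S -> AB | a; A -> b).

Unit productions: R->S, S->C.
Unit pairs (A ⇒* B via units): (R,C), (R,S), (S,C).
S: inherits non-unit rules of {C, S} → CC | hC | hh | iR | ii.
C: inherits non-unit rules of {C} → CC | hC | ii.
R: inherits non-unit rules of {C, R, S} → CC | ReS | hC | hh | iR | ie | ii.

S -> CC | hC | hh | iR | ii; C -> CC | hC | ii; R -> CC | hC | hh | iR | ie | ii | ReS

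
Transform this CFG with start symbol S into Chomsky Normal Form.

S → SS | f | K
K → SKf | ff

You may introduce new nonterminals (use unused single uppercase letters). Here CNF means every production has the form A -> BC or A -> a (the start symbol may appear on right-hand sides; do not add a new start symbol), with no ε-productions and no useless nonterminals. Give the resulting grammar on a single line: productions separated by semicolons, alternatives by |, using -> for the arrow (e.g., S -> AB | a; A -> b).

No ε-productions.
After unit-elimination: S -> f | SS | ff | SKf; K -> ff | SKf.
TERM: introduce A -> f and substitute in every rule of length ≥2.
BIN: K -> SKA becomes K -> SB, B -> KA; S -> SKA becomes S -> SC, C -> KA.

S -> f | AA | SC | SS; A -> f; B -> KA; C -> KA; K -> AA | SB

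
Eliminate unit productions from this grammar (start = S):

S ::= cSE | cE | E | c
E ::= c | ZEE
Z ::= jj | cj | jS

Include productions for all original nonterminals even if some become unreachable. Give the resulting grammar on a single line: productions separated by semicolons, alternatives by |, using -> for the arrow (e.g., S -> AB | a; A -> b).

S -> c | cE | ZEE | cSE; E -> c | ZEE; Z -> cj | jS | jj

Unit productions: S->E.
Unit pairs (A ⇒* B via units): (S,E).
S: inherits non-unit rules of {E, S} → ZEE | c | cE | cSE.
E: inherits non-unit rules of {E} → ZEE | c.
Z: inherits non-unit rules of {Z} → cj | jS | jj.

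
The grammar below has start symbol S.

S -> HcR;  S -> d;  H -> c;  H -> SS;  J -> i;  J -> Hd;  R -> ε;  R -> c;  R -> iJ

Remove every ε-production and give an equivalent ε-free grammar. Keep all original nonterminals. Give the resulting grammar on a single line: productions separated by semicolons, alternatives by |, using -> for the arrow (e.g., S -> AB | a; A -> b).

S -> d | Hc | HcR; H -> c | SS; J -> i | Hd; R -> c | iJ

Nullable set: {R}.
S -> HcR: R nullable, giving Hc | HcR.
Drop R -> ε.
Unchanged (no nullable symbols): S -> d; H -> SS; H -> c; J -> Hd; J -> i; R -> c; R -> iJ.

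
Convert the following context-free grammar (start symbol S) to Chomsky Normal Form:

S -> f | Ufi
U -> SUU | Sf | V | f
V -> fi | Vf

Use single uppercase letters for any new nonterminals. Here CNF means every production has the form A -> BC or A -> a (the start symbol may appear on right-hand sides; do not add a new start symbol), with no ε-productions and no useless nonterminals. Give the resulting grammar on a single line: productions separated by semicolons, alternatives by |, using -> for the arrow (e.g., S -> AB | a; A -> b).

No ε-productions.
After unit-elimination: S -> f | Ufi; U -> f | Sf | Vf | fi | SUU; V -> Vf | fi.
TERM: introduce A -> f, B -> i and substitute in every rule of length ≥2.
BIN: S -> UAB becomes S -> UC, C -> AB; U -> SUU becomes U -> SD, D -> UU.

S -> f | UC; A -> f; B -> i; C -> AB; D -> UU; U -> f | AB | SA | SD | VA; V -> AB | VA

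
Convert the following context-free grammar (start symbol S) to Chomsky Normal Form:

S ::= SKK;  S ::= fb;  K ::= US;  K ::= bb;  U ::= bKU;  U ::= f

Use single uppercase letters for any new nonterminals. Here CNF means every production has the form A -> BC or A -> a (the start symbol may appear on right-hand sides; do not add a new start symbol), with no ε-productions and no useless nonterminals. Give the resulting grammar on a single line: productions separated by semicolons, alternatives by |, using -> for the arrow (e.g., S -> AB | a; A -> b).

No ε-productions.
No unit productions to eliminate.
TERM: introduce A -> b, B -> f and substitute in every rule of length ≥2.
BIN: S -> SKK becomes S -> SC, C -> KK; U -> AKU becomes U -> AD, D -> KU.

S -> BA | SC; A -> b; B -> f; C -> KK; D -> KU; K -> AA | US; U -> f | AD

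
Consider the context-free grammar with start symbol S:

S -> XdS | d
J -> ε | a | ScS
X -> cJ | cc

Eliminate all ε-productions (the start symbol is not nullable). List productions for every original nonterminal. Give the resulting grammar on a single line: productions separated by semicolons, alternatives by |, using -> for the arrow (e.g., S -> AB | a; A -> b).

S -> d | XdS; J -> a | ScS; X -> c | cJ | cc

Nullable set: {J}.
Drop J -> ε.
X -> cJ: J nullable, giving c | cJ.
Unchanged (no nullable symbols): S -> XdS; S -> d; J -> ScS; J -> a; X -> cc.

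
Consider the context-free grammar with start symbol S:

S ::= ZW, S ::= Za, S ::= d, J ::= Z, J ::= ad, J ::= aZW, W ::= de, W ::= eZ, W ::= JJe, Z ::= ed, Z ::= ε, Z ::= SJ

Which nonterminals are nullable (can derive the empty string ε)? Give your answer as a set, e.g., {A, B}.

{J, Z}

Directly nullable (have an ε-rule): {Z}.
J is nullable via J -> Z (every symbol on the right is already known nullable).
Not nullable: S, W — each has a terminal in every rule's right-hand side or depends on a non-nullable symbol.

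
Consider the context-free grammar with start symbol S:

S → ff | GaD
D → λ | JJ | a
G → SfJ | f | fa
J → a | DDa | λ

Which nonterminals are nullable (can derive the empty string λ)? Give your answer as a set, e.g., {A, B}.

Directly nullable (have an ε-rule): {D, J}.
Not nullable: G, S — each has a terminal in every rule's right-hand side or depends on a non-nullable symbol.

{D, J}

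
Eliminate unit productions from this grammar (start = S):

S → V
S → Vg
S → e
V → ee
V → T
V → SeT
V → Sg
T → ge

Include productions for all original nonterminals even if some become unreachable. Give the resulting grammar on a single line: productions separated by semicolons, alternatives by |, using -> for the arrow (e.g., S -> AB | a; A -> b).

Unit productions: S->V, V->T.
Unit pairs (A ⇒* B via units): (S,T), (S,V), (V,T).
S: inherits non-unit rules of {S, T, V} → SeT | Sg | Vg | e | ee | ge.
T: inherits non-unit rules of {T} → ge.
V: inherits non-unit rules of {T, V} → SeT | Sg | ee | ge.

S -> e | Sg | Vg | ee | ge | SeT; T -> ge; V -> Sg | ee | ge | SeT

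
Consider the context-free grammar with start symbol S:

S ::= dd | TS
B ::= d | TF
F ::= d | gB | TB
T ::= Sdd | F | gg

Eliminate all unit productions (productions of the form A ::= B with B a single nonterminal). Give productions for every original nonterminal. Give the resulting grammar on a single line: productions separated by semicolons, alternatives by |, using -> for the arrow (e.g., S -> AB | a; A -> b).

Unit productions: T->F.
Unit pairs (A ⇒* B via units): (T,F).
S: inherits non-unit rules of {S} → TS | dd.
B: inherits non-unit rules of {B} → TF | d.
F: inherits non-unit rules of {F} → TB | d | gB.
T: inherits non-unit rules of {F, T} → Sdd | TB | d | gB | gg.

S -> TS | dd; B -> d | TF; F -> d | TB | gB; T -> d | TB | gB | gg | Sdd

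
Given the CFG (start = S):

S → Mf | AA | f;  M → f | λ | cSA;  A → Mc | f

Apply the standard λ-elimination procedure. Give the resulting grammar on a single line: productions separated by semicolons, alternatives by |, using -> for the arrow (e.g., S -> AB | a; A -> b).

S -> f | AA | Mf; A -> c | f | Mc; M -> f | cSA

Nullable set: {M}.
S -> Mf: M nullable, giving Mf | f.
A -> Mc: M nullable, giving Mc | c.
Drop M -> λ.
Unchanged (no nullable symbols): S -> AA; S -> f; A -> f; M -> cSA; M -> f.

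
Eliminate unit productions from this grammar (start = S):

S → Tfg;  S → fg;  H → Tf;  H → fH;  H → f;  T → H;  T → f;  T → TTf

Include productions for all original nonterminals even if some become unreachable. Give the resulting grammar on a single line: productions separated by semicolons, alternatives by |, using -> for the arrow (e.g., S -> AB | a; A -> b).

S -> fg | Tfg; H -> f | Tf | fH; T -> f | Tf | fH | TTf

Unit productions: T->H.
Unit pairs (A ⇒* B via units): (T,H).
S: inherits non-unit rules of {S} → Tfg | fg.
H: inherits non-unit rules of {H} → Tf | f | fH.
T: inherits non-unit rules of {H, T} → TTf | Tf | f | fH.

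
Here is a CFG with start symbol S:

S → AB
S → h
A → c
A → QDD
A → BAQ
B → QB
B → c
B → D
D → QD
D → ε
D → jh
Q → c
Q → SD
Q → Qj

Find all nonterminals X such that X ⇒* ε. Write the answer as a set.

{B, D}

Directly nullable (have an ε-rule): {D}.
B is nullable via B -> D (every symbol on the right is already known nullable).
Not nullable: A, Q, S — each has a terminal in every rule's right-hand side or depends on a non-nullable symbol.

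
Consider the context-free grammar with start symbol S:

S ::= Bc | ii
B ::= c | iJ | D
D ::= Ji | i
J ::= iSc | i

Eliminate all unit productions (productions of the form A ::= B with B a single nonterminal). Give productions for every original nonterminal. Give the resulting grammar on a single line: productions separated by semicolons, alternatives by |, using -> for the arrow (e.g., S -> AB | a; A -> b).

Unit productions: B->D.
Unit pairs (A ⇒* B via units): (B,D).
S: inherits non-unit rules of {S} → Bc | ii.
B: inherits non-unit rules of {B, D} → Ji | c | i | iJ.
D: inherits non-unit rules of {D} → Ji | i.
J: inherits non-unit rules of {J} → i | iSc.

S -> Bc | ii; B -> c | i | Ji | iJ; D -> i | Ji; J -> i | iSc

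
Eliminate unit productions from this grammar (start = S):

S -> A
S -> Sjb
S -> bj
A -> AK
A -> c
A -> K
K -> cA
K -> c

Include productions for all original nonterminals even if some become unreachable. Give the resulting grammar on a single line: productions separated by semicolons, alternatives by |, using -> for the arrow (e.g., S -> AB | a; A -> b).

S -> c | AK | bj | cA | Sjb; A -> c | AK | cA; K -> c | cA

Unit productions: A->K, S->A.
Unit pairs (A ⇒* B via units): (A,K), (S,A), (S,K).
S: inherits non-unit rules of {A, K, S} → AK | Sjb | bj | c | cA.
A: inherits non-unit rules of {A, K} → AK | c | cA.
K: inherits non-unit rules of {K} → c | cA.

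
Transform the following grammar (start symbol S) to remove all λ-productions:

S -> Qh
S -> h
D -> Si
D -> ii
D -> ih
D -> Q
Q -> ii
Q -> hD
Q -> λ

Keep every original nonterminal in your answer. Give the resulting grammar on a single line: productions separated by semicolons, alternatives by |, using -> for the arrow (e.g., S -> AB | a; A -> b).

Nullable set: {D, Q}.
S -> Qh: Q nullable, giving Qh | h.
D -> Q: Q nullable, giving Q.
Drop Q -> λ.
Q -> hD: D nullable, giving h | hD.
Unchanged (no nullable symbols): S -> h; D -> Si; D -> ih; D -> ii; Q -> ii.

S -> h | Qh; D -> Q | Si | ih | ii; Q -> h | hD | ii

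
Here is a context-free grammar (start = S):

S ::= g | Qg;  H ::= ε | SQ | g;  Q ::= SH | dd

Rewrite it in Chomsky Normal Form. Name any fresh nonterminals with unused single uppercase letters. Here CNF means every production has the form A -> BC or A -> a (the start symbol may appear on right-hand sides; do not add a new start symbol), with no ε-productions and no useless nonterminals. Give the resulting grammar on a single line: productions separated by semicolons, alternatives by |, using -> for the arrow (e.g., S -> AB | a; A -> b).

Nullable: {H}; after ε-elimination: S -> g | Qg; H -> g | SQ; Q -> S | SH | dd.
After unit-elimination: S -> g | Qg; H -> g | SQ; Q -> g | Qg | SH | dd.
TERM: introduce B -> d, A -> g and substitute in every rule of length ≥2.

S -> g | QA; A -> g; B -> d; H -> g | SQ; Q -> g | BB | QA | SH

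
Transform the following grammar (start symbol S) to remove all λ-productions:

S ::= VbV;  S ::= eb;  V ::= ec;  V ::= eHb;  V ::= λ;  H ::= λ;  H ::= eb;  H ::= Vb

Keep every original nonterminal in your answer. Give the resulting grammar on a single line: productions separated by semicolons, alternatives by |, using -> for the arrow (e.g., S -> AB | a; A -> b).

Nullable set: {H, V}.
S -> VbV: V, V nullable, giving Vb | VbV | b | bV.
Drop H -> λ.
H -> Vb: V nullable, giving Vb | b.
Drop V -> λ.
V -> eHb: H nullable, giving eHb | eb.
Unchanged (no nullable symbols): S -> eb; H -> eb; V -> ec.

S -> b | Vb | bV | eb | VbV; H -> b | Vb | eb; V -> eb | ec | eHb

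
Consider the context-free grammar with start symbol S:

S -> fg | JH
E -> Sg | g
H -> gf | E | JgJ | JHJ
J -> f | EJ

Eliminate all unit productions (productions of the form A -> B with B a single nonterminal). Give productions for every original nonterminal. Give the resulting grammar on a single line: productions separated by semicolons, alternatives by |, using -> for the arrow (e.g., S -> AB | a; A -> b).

S -> JH | fg; E -> g | Sg; H -> g | Sg | gf | JHJ | JgJ; J -> f | EJ

Unit productions: H->E.
Unit pairs (A ⇒* B via units): (H,E).
S: inherits non-unit rules of {S} → JH | fg.
E: inherits non-unit rules of {E} → Sg | g.
H: inherits non-unit rules of {E, H} → JHJ | JgJ | Sg | g | gf.
J: inherits non-unit rules of {J} → EJ | f.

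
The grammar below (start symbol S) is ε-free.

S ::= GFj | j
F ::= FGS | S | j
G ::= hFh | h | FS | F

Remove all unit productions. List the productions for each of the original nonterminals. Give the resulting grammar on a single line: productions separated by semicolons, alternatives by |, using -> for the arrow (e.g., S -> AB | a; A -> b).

Unit productions: F->S, G->F.
Unit pairs (A ⇒* B via units): (F,S), (G,F), (G,S).
S: inherits non-unit rules of {S} → GFj | j.
F: inherits non-unit rules of {F, S} → FGS | GFj | j.
G: inherits non-unit rules of {F, G, S} → FGS | FS | GFj | h | hFh | j.

S -> j | GFj; F -> j | FGS | GFj; G -> h | j | FS | FGS | GFj | hFh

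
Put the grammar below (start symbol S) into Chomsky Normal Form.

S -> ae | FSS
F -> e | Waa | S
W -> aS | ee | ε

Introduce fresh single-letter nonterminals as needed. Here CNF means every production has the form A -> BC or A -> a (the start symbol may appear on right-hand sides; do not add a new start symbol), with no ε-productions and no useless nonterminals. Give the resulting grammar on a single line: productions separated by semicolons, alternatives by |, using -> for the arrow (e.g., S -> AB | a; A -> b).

S -> AB | FE; A -> a; B -> e; C -> SS; D -> AA; E -> SS; F -> e | AA | AB | FC | WD; W -> AS | BB

Nullable: {W}; after ε-elimination: S -> ae | FSS; F -> S | e | aa | Waa; W -> aS | ee.
After unit-elimination: S -> ae | FSS; F -> e | aa | ae | FSS | Waa; W -> aS | ee.
TERM: introduce A -> a, B -> e and substitute in every rule of length ≥2.
BIN: F -> FSS becomes F -> FC, C -> SS; F -> WAA becomes F -> WD, D -> AA; S -> FSS becomes S -> FE, E -> SS.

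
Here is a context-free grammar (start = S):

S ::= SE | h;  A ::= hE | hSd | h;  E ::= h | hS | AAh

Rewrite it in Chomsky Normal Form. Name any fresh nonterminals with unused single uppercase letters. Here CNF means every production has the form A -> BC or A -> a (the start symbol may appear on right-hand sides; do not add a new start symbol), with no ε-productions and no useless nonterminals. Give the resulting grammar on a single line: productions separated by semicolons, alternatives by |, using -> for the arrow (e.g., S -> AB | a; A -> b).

S -> h | SE; A -> h | BD | BE; B -> h; C -> d; D -> SC; E -> h | AF | BS; F -> AB

No ε-productions.
No unit productions to eliminate.
TERM: introduce C -> d, B -> h and substitute in every rule of length ≥2.
BIN: A -> BSC becomes A -> BD, D -> SC; E -> AAB becomes E -> AF, F -> AB.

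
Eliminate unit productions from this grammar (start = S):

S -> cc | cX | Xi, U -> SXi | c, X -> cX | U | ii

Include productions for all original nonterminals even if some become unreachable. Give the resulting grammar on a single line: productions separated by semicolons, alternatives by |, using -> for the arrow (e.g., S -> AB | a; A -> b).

Unit productions: X->U.
Unit pairs (A ⇒* B via units): (X,U).
S: inherits non-unit rules of {S} → Xi | cX | cc.
U: inherits non-unit rules of {U} → SXi | c.
X: inherits non-unit rules of {U, X} → SXi | c | cX | ii.

S -> Xi | cX | cc; U -> c | SXi; X -> c | cX | ii | SXi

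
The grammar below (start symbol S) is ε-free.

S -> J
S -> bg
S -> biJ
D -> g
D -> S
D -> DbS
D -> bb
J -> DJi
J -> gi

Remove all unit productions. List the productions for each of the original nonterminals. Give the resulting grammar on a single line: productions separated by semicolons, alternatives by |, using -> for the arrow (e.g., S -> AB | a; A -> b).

S -> bg | gi | DJi | biJ; D -> g | bb | bg | gi | DJi | DbS | biJ; J -> gi | DJi

Unit productions: D->S, S->J.
Unit pairs (A ⇒* B via units): (D,J), (D,S), (S,J).
S: inherits non-unit rules of {J, S} → DJi | bg | biJ | gi.
D: inherits non-unit rules of {D, J, S} → DJi | DbS | bb | bg | biJ | g | gi.
J: inherits non-unit rules of {J} → DJi | gi.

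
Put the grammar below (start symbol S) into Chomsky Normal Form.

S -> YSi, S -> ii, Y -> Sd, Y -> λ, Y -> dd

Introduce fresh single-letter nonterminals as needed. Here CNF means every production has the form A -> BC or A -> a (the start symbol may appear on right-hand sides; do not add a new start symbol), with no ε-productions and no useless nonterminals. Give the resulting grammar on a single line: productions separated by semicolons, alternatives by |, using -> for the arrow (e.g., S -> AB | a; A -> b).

S -> AA | SA | YC; A -> i; B -> d; C -> SA; Y -> BB | SB

Nullable: {Y}; after ε-elimination: S -> Si | ii | YSi; Y -> Sd | dd.
No unit productions to eliminate.
TERM: introduce B -> d, A -> i and substitute in every rule of length ≥2.
BIN: S -> YSA becomes S -> YC, C -> SA.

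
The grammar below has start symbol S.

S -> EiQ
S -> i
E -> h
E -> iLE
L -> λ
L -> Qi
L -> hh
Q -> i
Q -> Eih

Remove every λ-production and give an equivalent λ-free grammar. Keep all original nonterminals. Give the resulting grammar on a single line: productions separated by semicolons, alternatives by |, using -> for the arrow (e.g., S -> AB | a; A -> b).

Nullable set: {L}.
E -> iLE: L nullable, giving iE | iLE.
Drop L -> λ.
Unchanged (no nullable symbols): S -> EiQ; S -> i; E -> h; L -> Qi; L -> hh; Q -> Eih; Q -> i.

S -> i | EiQ; E -> h | iE | iLE; L -> Qi | hh; Q -> i | Eih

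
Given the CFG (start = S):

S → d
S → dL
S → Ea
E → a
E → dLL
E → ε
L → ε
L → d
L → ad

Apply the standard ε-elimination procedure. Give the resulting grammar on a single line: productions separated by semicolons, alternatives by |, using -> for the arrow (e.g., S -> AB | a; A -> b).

S -> a | d | Ea | dL; E -> a | d | dL | dLL; L -> d | ad

Nullable set: {E, L}.
S -> Ea: E nullable, giving Ea | a.
S -> dL: L nullable, giving d | dL.
Drop E -> ε.
E -> dLL: L, L nullable, giving d | dL | dLL.
Drop L -> ε.
Unchanged (no nullable symbols): S -> d; E -> a; L -> ad; L -> d.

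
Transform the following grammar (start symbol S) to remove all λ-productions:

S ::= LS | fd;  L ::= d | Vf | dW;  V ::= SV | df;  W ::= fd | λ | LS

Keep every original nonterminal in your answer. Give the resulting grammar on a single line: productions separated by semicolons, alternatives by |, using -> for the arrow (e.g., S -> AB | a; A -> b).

Nullable set: {W}.
L -> dW: W nullable, giving d | dW.
Drop W -> λ.
Unchanged (no nullable symbols): S -> LS; S -> fd; L -> Vf; L -> d; V -> SV; V -> df; W -> LS; W -> fd.

S -> LS | fd; L -> d | Vf | dW; V -> SV | df; W -> LS | fd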